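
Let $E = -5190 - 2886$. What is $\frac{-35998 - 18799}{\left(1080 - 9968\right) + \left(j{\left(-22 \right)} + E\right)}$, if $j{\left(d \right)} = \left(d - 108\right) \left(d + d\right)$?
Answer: $\frac{54797}{11244} \approx 4.8734$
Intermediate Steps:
$E = -8076$
$j{\left(d \right)} = 2 d \left(-108 + d\right)$ ($j{\left(d \right)} = \left(-108 + d\right) 2 d = 2 d \left(-108 + d\right)$)
$\frac{-35998 - 18799}{\left(1080 - 9968\right) + \left(j{\left(-22 \right)} + E\right)} = \frac{-35998 - 18799}{\left(1080 - 9968\right) - \left(8076 + 44 \left(-108 - 22\right)\right)} = - \frac{54797}{-8888 - \left(8076 + 44 \left(-130\right)\right)} = - \frac{54797}{-8888 + \left(5720 - 8076\right)} = - \frac{54797}{-8888 - 2356} = - \frac{54797}{-11244} = \left(-54797\right) \left(- \frac{1}{11244}\right) = \frac{54797}{11244}$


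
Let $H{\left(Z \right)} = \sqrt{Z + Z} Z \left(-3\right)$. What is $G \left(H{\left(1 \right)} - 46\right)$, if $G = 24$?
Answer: $-1104 - 72 \sqrt{2} \approx -1205.8$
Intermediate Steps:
$H{\left(Z \right)} = - 3 \sqrt{2} Z^{\frac{3}{2}}$ ($H{\left(Z \right)} = \sqrt{2 Z} Z \left(-3\right) = \sqrt{2} \sqrt{Z} Z \left(-3\right) = \sqrt{2} Z^{\frac{3}{2}} \left(-3\right) = - 3 \sqrt{2} Z^{\frac{3}{2}}$)
$G \left(H{\left(1 \right)} - 46\right) = 24 \left(- 3 \sqrt{2} \cdot 1^{\frac{3}{2}} - 46\right) = 24 \left(\left(-3\right) \sqrt{2} \cdot 1 - 46\right) = 24 \left(- 3 \sqrt{2} - 46\right) = 24 \left(-46 - 3 \sqrt{2}\right) = -1104 - 72 \sqrt{2}$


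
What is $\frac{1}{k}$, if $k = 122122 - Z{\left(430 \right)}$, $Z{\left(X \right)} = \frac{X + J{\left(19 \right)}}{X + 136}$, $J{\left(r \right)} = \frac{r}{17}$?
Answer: $\frac{9622}{1175050555} \approx 8.1886 \cdot 10^{-6}$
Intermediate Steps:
$J{\left(r \right)} = \frac{r}{17}$ ($J{\left(r \right)} = r \frac{1}{17} = \frac{r}{17}$)
$Z{\left(X \right)} = \frac{\frac{19}{17} + X}{136 + X}$ ($Z{\left(X \right)} = \frac{X + \frac{1}{17} \cdot 19}{X + 136} = \frac{X + \frac{19}{17}}{136 + X} = \frac{\frac{19}{17} + X}{136 + X}$)
$k = \frac{1175050555}{9622}$ ($k = 122122 - \frac{\frac{19}{17} + 430}{136 + 430} = 122122 - \frac{1}{566} \cdot \frac{7329}{17} = 122122 - \frac{7329}{9622} = \frac{1175050555}{9622} \approx 1.2212 \cdot 10^{5}$)
$\frac{1}{k} = \frac{1}{\frac{1175050555}{9622}} = \frac{9622}{1175050555}$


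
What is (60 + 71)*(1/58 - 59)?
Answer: -448151/58 ≈ -7726.7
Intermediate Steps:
(60 + 71)*(1/58 - 59) = 131*(1/58 - 59) = 131*(-3421/58) = -448151/58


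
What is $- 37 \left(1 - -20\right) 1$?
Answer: $-777$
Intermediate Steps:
$- 37 \left(1 - -20\right) 1 = - 37 \left(1 + 20\right) 1 = \left(-37\right) 21 \cdot 1 = \left(-777\right) 1 = -777$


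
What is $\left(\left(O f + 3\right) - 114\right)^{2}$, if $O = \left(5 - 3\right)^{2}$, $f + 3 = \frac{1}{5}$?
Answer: $\frac{373321}{25} \approx 14933.0$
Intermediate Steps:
$f = - \frac{14}{5}$ ($f = -3 + \frac{1}{5} = - \frac{14}{5} \approx -2.8$)
$O = 4$ ($O = 2^{2} = 4$)
$\left(\left(O f + 3\right) - 114\right)^{2} = \left(\left(4 \left(- \frac{14}{5}\right) + 3\right) - 114\right)^{2} = \left(\left(- \frac{56}{5} + 3\right) - 114\right)^{2} = \left(- \frac{41}{5} - 114\right)^{2} = \left(- \frac{611}{5}\right)^{2} = \frac{373321}{25}$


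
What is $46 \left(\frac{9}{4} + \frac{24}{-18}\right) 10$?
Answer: $\frac{1265}{3} \approx 421.67$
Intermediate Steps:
$46 \left(\frac{9}{4} + \frac{24}{-18}\right) 10 = 46 \left(9 \cdot \frac{1}{4} + 24 \left(- \frac{1}{18}\right)\right) 10 = 46 \left(\frac{9}{4} - \frac{4}{3}\right) 10 = 46 \cdot \frac{11}{12} \cdot 10 = \frac{253}{6} \cdot 10 = \frac{1265}{3}$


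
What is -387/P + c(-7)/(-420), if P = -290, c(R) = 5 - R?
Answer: 2651/2030 ≈ 1.3059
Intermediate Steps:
-387/P + c(-7)/(-420) = -387/(-290) + (5 - 1*(-7))/(-420) = -387*(-1/290) + (5 + 7)*(-1/420) = 387/290 + 12*(-1/420) = 387/290 - 1/35 = 2651/2030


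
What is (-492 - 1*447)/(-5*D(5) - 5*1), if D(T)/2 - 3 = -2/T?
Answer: 939/31 ≈ 30.290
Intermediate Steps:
D(T) = 6 - 4/T (D(T) = 6 + 2*(-2/T) = 6 - 4/T)
(-492 - 1*447)/(-5*D(5) - 5*1) = (-492 - 1*447)/(-5*(6 - 4/5) - 5*1) = (-492 - 447)/(-5*(6 - 4*⅕) - 5) = -939/(-5*(6 - ⅘) - 5) = -939/(-5*26/5 - 5) = -939/(-26 - 5) = -939/(-31) = -939*(-1/31) = 939/31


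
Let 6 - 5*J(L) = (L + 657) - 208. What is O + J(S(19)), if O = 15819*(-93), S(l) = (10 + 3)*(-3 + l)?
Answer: -7356486/5 ≈ -1.4713e+6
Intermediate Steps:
S(l) = -39 + 13*l (S(l) = 13*(-3 + l) = -39 + 13*l)
J(L) = -443/5 - L/5 (J(L) = 6/5 - ((L + 657) - 208)/5 = 6/5 - ((657 + L) - 208)/5 = 6/5 - (449 + L)/5 = 6/5 + (-449/5 - L/5) = -443/5 - L/5)
O = -1471167
O + J(S(19)) = -1471167 + (-443/5 - (-39 + 13*19)/5) = -1471167 + (-443/5 - (-39 + 247)/5) = -1471167 + (-443/5 - ⅕*208) = -1471167 + (-443/5 - 208/5) = -1471167 - 651/5 = -7356486/5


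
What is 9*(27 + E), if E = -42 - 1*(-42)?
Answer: 243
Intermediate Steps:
E = 0 (E = -42 + 42 = 0)
9*(27 + E) = 9*(27 + 0) = 9*27 = 243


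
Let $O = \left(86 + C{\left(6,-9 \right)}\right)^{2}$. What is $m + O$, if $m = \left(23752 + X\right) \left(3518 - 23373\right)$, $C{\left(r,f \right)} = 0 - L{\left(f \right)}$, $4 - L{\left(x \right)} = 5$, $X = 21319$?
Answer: $-894877136$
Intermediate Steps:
$L{\left(x \right)} = -1$ ($L{\left(x \right)} = 4 - 5 = -1$)
$C{\left(r,f \right)} = 1$ ($C{\left(r,f \right)} = 0 - -1 = 0 + 1 = 1$)
$m = -894884705$ ($m = \left(23752 + 21319\right) \left(3518 - 23373\right) = 45071 \left(-19855\right) = -894884705$)
$O = 7569$ ($O = \left(86 + 1\right)^{2} = 87^{2} = 7569$)
$m + O = -894884705 + 7569 = -894877136$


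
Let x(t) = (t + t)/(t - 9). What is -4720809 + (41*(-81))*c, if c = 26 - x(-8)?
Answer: -81668499/17 ≈ -4.8040e+6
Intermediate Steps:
x(t) = 2*t/(-9 + t) (x(t) = (2*t)/(-9 + t) = 2*t/(-9 + t))
c = 426/17 (c = 26 - 2*(-8)/(-9 - 8) = 26 - 2*(-8)/(-17) = 26 - 2*(-8)*(-1)/17 = 26 - 1*16/17 = 26 - 16/17 = 426/17 ≈ 25.059)
-4720809 + (41*(-81))*c = -4720809 + (41*(-81))*(426/17) = -4720809 - 3321*426/17 = -4720809 - 1414746/17 = -81668499/17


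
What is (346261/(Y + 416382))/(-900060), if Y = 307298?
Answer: -346261/651355420800 ≈ -5.3160e-7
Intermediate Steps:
(346261/(Y + 416382))/(-900060) = (346261/(307298 + 416382))/(-900060) = (346261/723680)*(-1/900060) = -346261/651355420800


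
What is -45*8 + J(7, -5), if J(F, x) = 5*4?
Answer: -340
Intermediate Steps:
J(F, x) = 20
-45*8 + J(7, -5) = -45*8 + 20 = -360 + 20 = -340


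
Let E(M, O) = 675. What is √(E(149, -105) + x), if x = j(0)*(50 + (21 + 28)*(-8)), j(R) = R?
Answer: 15*√3 ≈ 25.981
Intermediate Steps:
x = 0 (x = 0*(50 + (21 + 28)*(-8)) = 0*(50 + 49*(-8)) = 0*(50 - 392) = 0*(-342) = 0)
√(E(149, -105) + x) = √(675 + 0) = √675 = 15*√3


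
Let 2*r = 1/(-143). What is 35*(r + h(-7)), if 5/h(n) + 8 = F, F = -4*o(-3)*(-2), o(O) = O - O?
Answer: -25165/1144 ≈ -21.997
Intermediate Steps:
o(O) = 0
F = 0 (F = -4*0*(-2) = 0*(-2) = 0)
h(n) = -5/8 (h(n) = 5/(-8 + 0) = 5/(-8) = 5*(-⅛) = -5/8)
r = -1/286 (r = (½)/(-143) = (½)*(-1/143) = -1/286 ≈ -0.0034965)
35*(r + h(-7)) = 35*(-1/286 - 5/8) = 35*(-719/1144) = -25165/1144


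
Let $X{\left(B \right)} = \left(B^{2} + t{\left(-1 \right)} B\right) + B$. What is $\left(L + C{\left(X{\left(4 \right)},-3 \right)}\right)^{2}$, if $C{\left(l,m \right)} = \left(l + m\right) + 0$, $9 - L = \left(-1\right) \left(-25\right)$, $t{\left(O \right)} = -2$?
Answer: $49$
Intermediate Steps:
$X{\left(B \right)} = B^{2} - B$ ($X{\left(B \right)} = \left(B^{2} - 2 B\right) + B = B^{2} - B$)
$L = -16$ ($L = 9 - \left(-1\right) \left(-25\right) = 9 - 25 = -16$)
$C{\left(l,m \right)} = l + m$
$\left(L + C{\left(X{\left(4 \right)},-3 \right)}\right)^{2} = \left(-16 - \left(3 - 4 \left(-1 + 4\right)\right)\right)^{2} = \left(-16 + \left(4 \cdot 3 - 3\right)\right)^{2} = \left(-16 + \left(12 - 3\right)\right)^{2} = \left(-16 + 9\right)^{2} = \left(-7\right)^{2} = 49$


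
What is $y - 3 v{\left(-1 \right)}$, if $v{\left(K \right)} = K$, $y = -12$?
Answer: $-9$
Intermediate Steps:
$y - 3 v{\left(-1 \right)} = -12 - -3 = -12 + 3 = -9$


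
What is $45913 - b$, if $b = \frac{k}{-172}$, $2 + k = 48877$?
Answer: $\frac{7945911}{172} \approx 46197.0$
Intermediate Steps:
$k = 48875$ ($k = -2 + 48877 = 48875$)
$b = - \frac{48875}{172}$ ($b = \frac{48875}{-172} = 48875 \left(- \frac{1}{172}\right) = - \frac{48875}{172} \approx -284.16$)
$45913 - b = 45913 - - \frac{48875}{172} = 45913 + \frac{48875}{172} = \frac{7945911}{172}$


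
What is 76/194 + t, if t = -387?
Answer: -37501/97 ≈ -386.61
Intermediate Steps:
76/194 + t = 76/194 - 387 = 76*(1/194) - 387 = 38/97 - 387 = -37501/97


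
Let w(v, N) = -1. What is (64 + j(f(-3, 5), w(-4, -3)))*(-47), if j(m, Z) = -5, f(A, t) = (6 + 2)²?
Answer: -2773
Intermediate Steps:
f(A, t) = 64 (f(A, t) = 8² = 64)
(64 + j(f(-3, 5), w(-4, -3)))*(-47) = (64 - 5)*(-47) = 59*(-47) = -2773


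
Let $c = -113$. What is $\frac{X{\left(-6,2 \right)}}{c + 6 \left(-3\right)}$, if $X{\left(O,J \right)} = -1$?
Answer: $\frac{1}{131} \approx 0.0076336$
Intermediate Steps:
$\frac{X{\left(-6,2 \right)}}{c + 6 \left(-3\right)} = - \frac{1}{-113 + 6 \left(-3\right)} = - \frac{1}{-113 - 18} = - \frac{1}{-131} = \left(-1\right) \left(- \frac{1}{131}\right) = \frac{1}{131}$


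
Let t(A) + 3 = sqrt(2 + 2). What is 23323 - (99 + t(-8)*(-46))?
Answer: 23178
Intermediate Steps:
t(A) = -1 (t(A) = -3 + sqrt(2 + 2) = -3 + sqrt(4) = -3 + 2 = -1)
23323 - (99 + t(-8)*(-46)) = 23323 - (99 - 1*(-46)) = 23323 - (99 + 46) = 23323 - 1*145 = 23323 - 145 = 23178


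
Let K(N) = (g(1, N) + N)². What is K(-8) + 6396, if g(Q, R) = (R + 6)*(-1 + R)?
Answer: 6496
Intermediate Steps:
g(Q, R) = (-1 + R)*(6 + R) (g(Q, R) = (6 + R)*(-1 + R) = (-1 + R)*(6 + R))
K(N) = (-6 + N² + 6*N)² (K(N) = ((-6 + N² + 5*N) + N)² = (-6 + N² + 6*N)²)
K(-8) + 6396 = (-6 + (-8)² + 6*(-8))² + 6396 = (-6 + 64 - 48)² + 6396 = 10² + 6396 = 100 + 6396 = 6496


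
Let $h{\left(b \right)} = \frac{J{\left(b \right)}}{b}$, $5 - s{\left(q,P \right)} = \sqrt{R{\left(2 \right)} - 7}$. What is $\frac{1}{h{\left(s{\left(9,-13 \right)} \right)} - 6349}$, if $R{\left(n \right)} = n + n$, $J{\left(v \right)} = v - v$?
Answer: $- \frac{1}{6349} \approx -0.00015751$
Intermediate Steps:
$J{\left(v \right)} = 0$
$R{\left(n \right)} = 2 n$
$s{\left(q,P \right)} = 5 - i \sqrt{3}$ ($s{\left(q,P \right)} = 5 - \sqrt{2 \cdot 2 - 7} = 5 - \sqrt{4 - 7} = 5 - \sqrt{-3} = 5 - i \sqrt{3}$)
$h{\left(b \right)} = 0$ ($h{\left(b \right)} = \frac{0}{b} = 0$)
$\frac{1}{h{\left(s{\left(9,-13 \right)} \right)} - 6349} = \frac{1}{0 - 6349} = \frac{1}{-6349} = - \frac{1}{6349}$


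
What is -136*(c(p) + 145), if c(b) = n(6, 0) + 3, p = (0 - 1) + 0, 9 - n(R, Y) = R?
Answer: -20536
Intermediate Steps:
n(R, Y) = 9 - R
p = -1 (p = -1 + 0 = -1)
c(b) = 6 (c(b) = (9 - 1*6) + 3 = (9 - 6) + 3 = 3 + 3 = 6)
-136*(c(p) + 145) = -136*(6 + 145) = -136*151 = -20536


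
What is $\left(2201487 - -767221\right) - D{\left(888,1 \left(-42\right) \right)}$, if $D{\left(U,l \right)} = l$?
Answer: $2968750$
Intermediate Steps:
$\left(2201487 - -767221\right) - D{\left(888,1 \left(-42\right) \right)} = \left(2201487 - -767221\right) - 1 \left(-42\right) = \left(2201487 + 767221\right) - -42 = 2968708 + 42 = 2968750$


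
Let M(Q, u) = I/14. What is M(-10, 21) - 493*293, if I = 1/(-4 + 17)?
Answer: -26289717/182 ≈ -1.4445e+5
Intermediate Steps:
I = 1/13 ≈ 0.076923
M(Q, u) = 1/182 (M(Q, u) = (1/13)/14 = (1/13)*(1/14) = 1/182)
M(-10, 21) - 493*293 = 1/182 - 493*293 = 1/182 - 144449 = -26289717/182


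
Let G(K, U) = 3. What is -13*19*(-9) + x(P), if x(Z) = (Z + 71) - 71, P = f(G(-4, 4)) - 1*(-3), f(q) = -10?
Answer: 2216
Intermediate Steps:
P = -7 (P = -10 - 1*(-3) = -10 + 3 = -7)
x(Z) = Z (x(Z) = (71 + Z) - 71 = Z)
-13*19*(-9) + x(P) = -13*19*(-9) - 7 = -247*(-9) - 7 = 2223 - 7 = 2216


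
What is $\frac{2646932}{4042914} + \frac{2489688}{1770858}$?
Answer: $\frac{409803754958}{198872961117} \approx 2.0606$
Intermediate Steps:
$\frac{2646932}{4042914} + \frac{2489688}{1770858} = 2646932 \cdot \frac{1}{4042914} + 2489688 \cdot \frac{1}{1770858} = \frac{1323466}{2021457} + \frac{138316}{98381} = \frac{409803754958}{198872961117}$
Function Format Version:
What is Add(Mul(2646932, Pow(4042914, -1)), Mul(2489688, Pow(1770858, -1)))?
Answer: Rational(409803754958, 198872961117) ≈ 2.0606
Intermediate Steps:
Add(Mul(2646932, Pow(4042914, -1)), Mul(2489688, Pow(1770858, -1))) = Add(Mul(2646932, Rational(1, 4042914)), Mul(2489688, Rational(1, 1770858))) = Add(Rational(1323466, 2021457), Rational(138316, 98381)) = Rational(409803754958, 198872961117)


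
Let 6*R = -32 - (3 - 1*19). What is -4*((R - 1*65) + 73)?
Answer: -64/3 ≈ -21.333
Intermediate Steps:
R = -8/3 (R = (-32 - (3 - 1*19))/6 = (-32 - (3 - 19))/6 = (-32 - 1*(-16))/6 = (-32 + 16)/6 = (⅙)*(-16) = -8/3 ≈ -2.6667)
-4*((R - 1*65) + 73) = -4*((-8/3 - 1*65) + 73) = -4*((-8/3 - 65) + 73) = -4*(-203/3 + 73) = -4*16/3 = -64/3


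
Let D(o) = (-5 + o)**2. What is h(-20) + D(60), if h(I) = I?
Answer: 3005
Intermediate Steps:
h(-20) + D(60) = -20 + (-5 + 60)**2 = -20 + 55**2 = -20 + 3025 = 3005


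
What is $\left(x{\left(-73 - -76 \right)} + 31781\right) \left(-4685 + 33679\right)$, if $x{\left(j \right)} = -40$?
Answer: $920298554$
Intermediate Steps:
$\left(x{\left(-73 - -76 \right)} + 31781\right) \left(-4685 + 33679\right) = \left(-40 + 31781\right) \left(-4685 + 33679\right) = 31741 \cdot 28994 = 920298554$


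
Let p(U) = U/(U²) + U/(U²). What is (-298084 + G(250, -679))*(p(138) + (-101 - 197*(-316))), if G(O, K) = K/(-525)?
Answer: -19174557613852/1035 ≈ -1.8526e+10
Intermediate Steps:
G(O, K) = -K/525 (G(O, K) = K*(-1/525) = -K/525)
p(U) = 2/U (p(U) = U/U² + U/U² = 1/U + 1/U = 2/U)
(-298084 + G(250, -679))*(p(138) + (-101 - 197*(-316))) = (-298084 - 1/525*(-679))*(2/138 + (-101 - 197*(-316))) = (-298084 + 97/75)*(2*(1/138) + (-101 + 62252)) = -22356203*(1/69 + 62151)/75 = -22356203/75*4288420/69 = -19174557613852/1035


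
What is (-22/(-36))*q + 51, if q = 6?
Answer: 164/3 ≈ 54.667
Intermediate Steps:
(-22/(-36))*q + 51 = -22/(-36)*6 + 51 = -22*(-1/36)*6 + 51 = (11/18)*6 + 51 = 11/3 + 51 = 164/3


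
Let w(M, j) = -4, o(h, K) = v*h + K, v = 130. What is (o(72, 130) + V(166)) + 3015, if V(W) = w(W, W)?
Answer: 12501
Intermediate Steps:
o(h, K) = K + 130*h (o(h, K) = 130*h + K = K + 130*h)
V(W) = -4
(o(72, 130) + V(166)) + 3015 = ((130 + 130*72) - 4) + 3015 = ((130 + 9360) - 4) + 3015 = (9490 - 4) + 3015 = 9486 + 3015 = 12501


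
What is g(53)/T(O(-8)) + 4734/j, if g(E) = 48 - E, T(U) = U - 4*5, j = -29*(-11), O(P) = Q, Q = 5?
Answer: 14521/957 ≈ 15.173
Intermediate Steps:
O(P) = 5
j = 319
T(U) = -20 + U (T(U) = U - 20 = -20 + U)
g(53)/T(O(-8)) + 4734/j = (48 - 1*53)/(-20 + 5) + 4734/319 = (48 - 53)/(-15) + 4734*(1/319) = -5*(-1/15) + 4734/319 = ⅓ + 4734/319 = 14521/957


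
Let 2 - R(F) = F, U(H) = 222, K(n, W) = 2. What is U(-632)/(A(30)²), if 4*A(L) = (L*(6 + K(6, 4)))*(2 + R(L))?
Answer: 37/405600 ≈ 9.1223e-5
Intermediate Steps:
R(F) = 2 - F
A(L) = 2*L*(4 - L) (A(L) = ((L*(6 + 2))*(2 + (2 - L)))/4 = ((L*8)*(4 - L))/4 = ((8*L)*(4 - L))/4 = (8*L*(4 - L))/4 = 2*L*(4 - L))
U(-632)/(A(30)²) = 222/((2*30*(4 - 1*30))²) = 222/((2*30*(4 - 30))²) = 222/((2*30*(-26))²) = 222/((-1560)²) = 222/2433600 = 222*(1/2433600) = 37/405600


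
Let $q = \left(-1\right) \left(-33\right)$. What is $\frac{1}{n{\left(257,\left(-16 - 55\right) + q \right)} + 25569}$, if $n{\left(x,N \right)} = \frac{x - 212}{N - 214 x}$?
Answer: $\frac{55036}{1407215439} \approx 3.911 \cdot 10^{-5}$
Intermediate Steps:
$q = 33$
$n{\left(x,N \right)} = \frac{-212 + x}{N - 214 x}$
$\frac{1}{n{\left(257,\left(-16 - 55\right) + q \right)} + 25569} = \frac{1}{\frac{-212 + 257}{\left(\left(-16 - 55\right) + 33\right) - 54998} + 25569} = \frac{1}{\frac{1}{\left(-71 + 33\right) - 54998} \cdot 45 + 25569} = \frac{1}{\frac{1}{-38 - 54998} \cdot 45 + 25569} = \frac{1}{\frac{1}{-55036} \cdot 45 + 25569} = \frac{1}{\left(- \frac{1}{55036}\right) 45 + 25569} = \frac{1}{- \frac{45}{55036} + 25569} = \frac{1}{\frac{1407215439}{55036}} = \frac{55036}{1407215439}$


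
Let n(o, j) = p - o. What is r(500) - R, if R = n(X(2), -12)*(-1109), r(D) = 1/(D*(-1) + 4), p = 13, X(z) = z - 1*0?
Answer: 6050703/496 ≈ 12199.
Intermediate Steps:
X(z) = z (X(z) = z + 0 = z)
r(D) = 1/(4 - D) (r(D) = 1/(-D + 4) = 1/(4 - D))
n(o, j) = 13 - o
R = -12199 (R = (13 - 1*2)*(-1109) = (13 - 2)*(-1109) = 11*(-1109) = -12199)
r(500) - R = -1/(-4 + 500) - 1*(-12199) = -1/496 + 12199 = 6050703/496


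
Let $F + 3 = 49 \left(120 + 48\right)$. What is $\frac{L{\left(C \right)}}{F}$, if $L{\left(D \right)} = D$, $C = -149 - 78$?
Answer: $- \frac{227}{8229} \approx -0.027585$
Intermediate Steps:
$C = -227$ ($C = -149 - 78 = -227$)
$F = 8229$ ($F = -3 + 49 \left(120 + 48\right) = -3 + 49 \cdot 168 = -3 + 8232 = 8229$)
$\frac{L{\left(C \right)}}{F} = - \frac{227}{8229}$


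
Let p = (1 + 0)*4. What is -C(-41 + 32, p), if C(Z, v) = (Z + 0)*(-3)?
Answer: -27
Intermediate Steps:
p = 4 (p = 1*4 = 4)
C(Z, v) = -3*Z (C(Z, v) = Z*(-3) = -3*Z)
-C(-41 + 32, p) = -(-3)*(-41 + 32) = -(-3)*(-9) = -1*27 = -27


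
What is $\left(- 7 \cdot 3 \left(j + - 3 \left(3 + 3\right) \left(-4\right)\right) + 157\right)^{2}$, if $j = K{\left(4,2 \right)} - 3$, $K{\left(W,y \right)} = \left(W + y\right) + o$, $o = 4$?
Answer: $2256004$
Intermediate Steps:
$K{\left(W,y \right)} = 4 + W + y$ ($K{\left(W,y \right)} = \left(W + y\right) + 4 = 4 + W + y$)
$j = 7$ ($j = \left(4 + 4 + 2\right) - 3 = 10 - 3 = 7$)
$\left(- 7 \cdot 3 \left(j + - 3 \left(3 + 3\right) \left(-4\right)\right) + 157\right)^{2} = \left(- 7 \cdot 3 \left(7 + - 3 \left(3 + 3\right) \left(-4\right)\right) + 157\right)^{2} = \left(- 7 \cdot 3 \left(7 + \left(-3\right) 6 \left(-4\right)\right) + 157\right)^{2} = \left(- 7 \cdot 3 \left(7 - -72\right) + 157\right)^{2} = \left(- 7 \cdot 3 \left(7 + 72\right) + 157\right)^{2} = \left(- 7 \cdot 3 \cdot 79 + 157\right)^{2} = \left(\left(-7\right) 237 + 157\right)^{2} = \left(-1659 + 157\right)^{2} = \left(-1502\right)^{2} = 2256004$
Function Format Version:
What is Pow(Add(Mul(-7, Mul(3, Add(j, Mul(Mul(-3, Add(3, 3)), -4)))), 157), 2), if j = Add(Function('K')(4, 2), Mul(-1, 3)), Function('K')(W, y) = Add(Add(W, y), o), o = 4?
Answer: 2256004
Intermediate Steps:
Function('K')(W, y) = Add(4, W, y) (Function('K')(W, y) = Add(Add(W, y), 4) = Add(4, W, y))
j = 7 (j = Add(Add(4, 4, 2), Mul(-1, 3)) = Add(10, -3) = 7)
Pow(Add(Mul(-7, Mul(3, Add(j, Mul(Mul(-3, Add(3, 3)), -4)))), 157), 2) = Pow(Add(Mul(-7, Mul(3, Add(7, Mul(Mul(-3, Add(3, 3)), -4)))), 157), 2) = Pow(Add(Mul(-7, Mul(3, Add(7, Mul(Mul(-3, 6), -4)))), 157), 2) = Pow(Add(Mul(-7, Mul(3, Add(7, Mul(-18, -4)))), 157), 2) = Pow(Add(Mul(-7, Mul(3, Add(7, 72))), 157), 2) = Pow(Add(Mul(-7, Mul(3, 79)), 157), 2) = Pow(Add(Mul(-7, 237), 157), 2) = Pow(Add(-1659, 157), 2) = Pow(-1502, 2) = 2256004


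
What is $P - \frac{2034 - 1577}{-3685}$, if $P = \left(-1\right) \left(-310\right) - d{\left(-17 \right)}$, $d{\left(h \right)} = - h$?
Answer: $\frac{1080162}{3685} \approx 293.12$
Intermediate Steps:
$P = 293$ ($P = \left(-1\right) \left(-310\right) - \left(-1\right) \left(-17\right) = 310 - 17 = 293$)
$P - \frac{2034 - 1577}{-3685} = 293 - \frac{2034 - 1577}{-3685} = 293 - 457 \left(- \frac{1}{3685}\right) = 293 - - \frac{457}{3685} = 293 + \frac{457}{3685} = \frac{1080162}{3685}$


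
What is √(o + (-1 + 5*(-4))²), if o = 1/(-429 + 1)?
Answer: √20195929/214 ≈ 21.000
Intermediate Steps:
o = -1/428 (o = 1/(-428) = -1/428 ≈ -0.0023364)
√(o + (-1 + 5*(-4))²) = √(-1/428 + (-1 + 5*(-4))²) = √(-1/428 + (-1 - 20)²) = √(-1/428 + (-21)²) = √(-1/428 + 441) = √(188747/428) = √20195929/214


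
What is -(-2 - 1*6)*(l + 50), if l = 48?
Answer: 784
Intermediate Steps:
-(-2 - 1*6)*(l + 50) = -(-2 - 1*6)*(48 + 50) = -(-2 - 6)*98 = -(-8)*98 = -1*(-784) = 784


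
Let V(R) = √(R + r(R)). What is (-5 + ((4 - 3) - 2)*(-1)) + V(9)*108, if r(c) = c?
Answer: -4 + 324*√2 ≈ 454.21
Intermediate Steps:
V(R) = √2*√R (V(R) = √(R + R) = √(2*R) = √2*√R)
(-5 + ((4 - 3) - 2)*(-1)) + V(9)*108 = (-5 + ((4 - 3) - 2)*(-1)) + (√2*√9)*108 = (-5 + (1 - 2)*(-1)) + (√2*3)*108 = (-5 - 1*(-1)) + (3*√2)*108 = (-5 + 1) + 324*√2 = -4 + 324*√2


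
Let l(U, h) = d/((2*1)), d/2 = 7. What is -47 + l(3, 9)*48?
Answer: 289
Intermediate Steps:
d = 14 (d = 2*7 = 14)
l(U, h) = 7 (l(U, h) = 14/((2*1)) = 14/2 = 14*(½) = 7)
-47 + l(3, 9)*48 = -47 + 7*48 = -47 + 336 = 289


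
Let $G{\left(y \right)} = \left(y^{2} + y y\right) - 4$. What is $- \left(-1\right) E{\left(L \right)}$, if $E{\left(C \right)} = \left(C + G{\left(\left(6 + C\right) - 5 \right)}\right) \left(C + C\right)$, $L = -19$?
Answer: $-23750$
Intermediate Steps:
$G{\left(y \right)} = -4 + 2 y^{2}$ ($G{\left(y \right)} = \left(y^{2} + y^{2}\right) - 4 = 2 y^{2} - 4 = -4 + 2 y^{2}$)
$E{\left(C \right)} = 2 C \left(-4 + C + 2 \left(1 + C\right)^{2}\right)$ ($E{\left(C \right)} = \left(C + \left(-4 + 2 \left(\left(6 + C\right) - 5\right)^{2}\right)\right) \left(C + C\right) = \left(C + \left(-4 + 2 \left(1 + C\right)^{2}\right)\right) 2 C = \left(-4 + C + 2 \left(1 + C\right)^{2}\right) 2 C = 2 C \left(-4 + C + 2 \left(1 + C\right)^{2}\right)$)
$- \left(-1\right) E{\left(L \right)} = - \left(-1\right) 2 \left(-19\right) \left(-4 - 19 + 2 \left(1 - 19\right)^{2}\right) = - \left(-1\right) 2 \left(-19\right) \left(-4 - 19 + 2 \left(-18\right)^{2}\right) = - \left(-1\right) 2 \left(-19\right) \left(-4 - 19 + 2 \cdot 324\right) = - \left(-1\right) 2 \left(-19\right) \left(-4 - 19 + 648\right) = - \left(-1\right) 2 \left(-19\right) 625 = - \left(-1\right) \left(-23750\right) = \left(-1\right) 23750 = -23750$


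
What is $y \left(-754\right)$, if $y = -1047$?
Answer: $789438$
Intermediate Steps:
$y \left(-754\right) = \left(-1047\right) \left(-754\right) = 789438$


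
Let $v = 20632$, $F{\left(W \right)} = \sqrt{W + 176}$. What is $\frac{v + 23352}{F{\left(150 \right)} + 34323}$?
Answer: $\frac{1509662832}{1178068003} - \frac{43984 \sqrt{326}}{1178068003} \approx 1.2808$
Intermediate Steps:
$F{\left(W \right)} = \sqrt{176 + W}$
$\frac{v + 23352}{F{\left(150 \right)} + 34323} = \frac{20632 + 23352}{\sqrt{176 + 150} + 34323} = \frac{43984}{\sqrt{326} + 34323} = \frac{43984}{34323 + \sqrt{326}}$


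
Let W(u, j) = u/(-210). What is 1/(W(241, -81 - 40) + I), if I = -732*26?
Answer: -210/3996961 ≈ -5.2540e-5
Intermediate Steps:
W(u, j) = -u/210 (W(u, j) = u*(-1/210) = -u/210)
I = -19032
1/(W(241, -81 - 40) + I) = 1/(-1/210*241 - 19032) = 1/(-241/210 - 19032) = 1/(-3996961/210) = -210/3996961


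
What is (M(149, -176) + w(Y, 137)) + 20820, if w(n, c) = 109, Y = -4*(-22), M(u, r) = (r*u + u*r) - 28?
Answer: -31547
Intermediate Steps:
M(u, r) = -28 + 2*r*u (M(u, r) = (r*u + r*u) - 28 = 2*r*u - 28 = -28 + 2*r*u)
Y = 88
(M(149, -176) + w(Y, 137)) + 20820 = ((-28 + 2*(-176)*149) + 109) + 20820 = ((-28 - 52448) + 109) + 20820 = (-52476 + 109) + 20820 = -52367 + 20820 = -31547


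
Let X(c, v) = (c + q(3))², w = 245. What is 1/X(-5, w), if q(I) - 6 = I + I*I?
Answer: 1/169 ≈ 0.0059172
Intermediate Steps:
q(I) = 6 + I + I² (q(I) = 6 + (I + I*I) = 6 + (I + I²) = 6 + I + I²)
X(c, v) = (18 + c)² (X(c, v) = (c + (6 + 3 + 3²))² = (c + (6 + 3 + 9))² = (c + 18)² = (18 + c)²)
1/X(-5, w) = 1/((18 - 5)²) = 1/(13²) = 1/169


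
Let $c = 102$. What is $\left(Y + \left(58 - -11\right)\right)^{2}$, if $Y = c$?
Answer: $29241$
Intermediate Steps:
$Y = 102$
$\left(Y + \left(58 - -11\right)\right)^{2} = \left(102 + \left(58 - -11\right)\right)^{2} = \left(102 + \left(58 + 11\right)\right)^{2} = \left(102 + 69\right)^{2} = 171^{2} = 29241$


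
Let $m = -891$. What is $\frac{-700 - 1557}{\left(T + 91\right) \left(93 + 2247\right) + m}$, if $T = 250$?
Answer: $- \frac{2257}{797049} \approx -0.0028317$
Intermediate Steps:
$\frac{-700 - 1557}{\left(T + 91\right) \left(93 + 2247\right) + m} = \frac{-700 - 1557}{\left(250 + 91\right) \left(93 + 2247\right) - 891} = - \frac{2257}{341 \cdot 2340 - 891} = - \frac{2257}{797940 - 891} = - \frac{2257}{797049}$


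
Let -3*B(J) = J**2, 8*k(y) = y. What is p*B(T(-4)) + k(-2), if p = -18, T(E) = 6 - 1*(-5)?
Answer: 2903/4 ≈ 725.75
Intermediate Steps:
k(y) = y/8
T(E) = 11 (T(E) = 6 + 5 = 11)
B(J) = -J**2/3
p*B(T(-4)) + k(-2) = -(-6)*11**2 + (1/8)*(-2) = -(-6)*121 - 1/4 = -18*(-121/3) - 1/4 = 726 - 1/4 = 2903/4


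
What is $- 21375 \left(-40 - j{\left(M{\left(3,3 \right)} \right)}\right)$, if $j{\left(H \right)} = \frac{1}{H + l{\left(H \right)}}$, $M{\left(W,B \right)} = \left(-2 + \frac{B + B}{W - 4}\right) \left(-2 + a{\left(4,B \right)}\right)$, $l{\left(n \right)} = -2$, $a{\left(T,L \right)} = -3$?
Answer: $\frac{1711125}{2} \approx 8.5556 \cdot 10^{5}$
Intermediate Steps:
$M{\left(W,B \right)} = 10 - \frac{10 B}{-4 + W}$ ($M{\left(W,B \right)} = \left(-2 + \frac{B + B}{W - 4}\right) \left(-2 - 3\right) = \left(-2 + \frac{2 B}{-4 + W}\right) \left(-5\right) = 10 - \frac{10 B}{-4 + W}$)
$j{\left(H \right)} = \frac{1}{-2 + H}$ ($j{\left(H \right)} = \frac{1}{H - 2} = \frac{1}{-2 + H}$)
$- 21375 \left(-40 - j{\left(M{\left(3,3 \right)} \right)}\right) = - 21375 \left(-40 - \frac{1}{-2 + \frac{10 \left(-4 + 3 - 3\right)}{-4 + 3}}\right) = - 21375 \left(-40 - \frac{1}{-2 + \frac{10 \left(-4 + 3 - 3\right)}{-1}}\right) = - 21375 \left(-40 - \frac{1}{-2 + 10 \left(-1\right) \left(-4\right)}\right) = - 21375 \left(-40 - \frac{1}{-2 + 40}\right) = - 21375 \left(-40 - \frac{1}{38}\right) = \left(-21375\right) \left(- \frac{1521}{38}\right) = \frac{1711125}{2}$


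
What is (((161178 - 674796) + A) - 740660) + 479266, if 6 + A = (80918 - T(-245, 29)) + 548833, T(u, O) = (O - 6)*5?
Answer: -145382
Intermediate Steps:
T(u, O) = -30 + 5*O (T(u, O) = (-6 + O)*5 = -30 + 5*O)
A = 629630 (A = -6 + ((80918 - (-30 + 5*29)) + 548833) = -6 + ((80918 - (-30 + 145)) + 548833) = -6 + ((80918 - 1*115) + 548833) = -6 + ((80918 - 115) + 548833) = -6 + (80803 + 548833) = -6 + 629636 = 629630)
(((161178 - 674796) + A) - 740660) + 479266 = (((161178 - 674796) + 629630) - 740660) + 479266 = ((-513618 + 629630) - 740660) + 479266 = (116012 - 740660) + 479266 = -624648 + 479266 = -145382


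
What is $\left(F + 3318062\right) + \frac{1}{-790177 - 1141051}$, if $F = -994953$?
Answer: $\frac{4486453147851}{1931228} \approx 2.3231 \cdot 10^{6}$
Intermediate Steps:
$\left(F + 3318062\right) + \frac{1}{-790177 - 1141051} = \left(-994953 + 3318062\right) + \frac{1}{-790177 - 1141051} = 2323109 + \frac{1}{-1931228} = 2323109 - \frac{1}{1931228} = \frac{4486453147851}{1931228}$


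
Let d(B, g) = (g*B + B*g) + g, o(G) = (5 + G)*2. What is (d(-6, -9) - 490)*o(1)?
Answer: -4692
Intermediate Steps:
o(G) = 10 + 2*G
d(B, g) = g + 2*B*g (d(B, g) = (B*g + B*g) + g = 2*B*g + g = g + 2*B*g)
(d(-6, -9) - 490)*o(1) = (-9*(1 + 2*(-6)) - 490)*(10 + 2*1) = (-9*(1 - 12) - 490)*(10 + 2) = (-9*(-11) - 490)*12 = (99 - 490)*12 = -391*12 = -4692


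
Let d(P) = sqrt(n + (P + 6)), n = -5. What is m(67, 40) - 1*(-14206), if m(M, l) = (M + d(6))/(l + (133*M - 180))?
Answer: 124600893/8771 + sqrt(7)/8771 ≈ 14206.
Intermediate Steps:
d(P) = sqrt(1 + P) (d(P) = sqrt(-5 + (P + 6)) = sqrt(-5 + (6 + P)) = sqrt(1 + P))
m(M, l) = (M + sqrt(7))/(-180 + l + 133*M) (m(M, l) = (M + sqrt(1 + 6))/(l + (133*M - 180)) = (M + sqrt(7))/(l + (-180 + 133*M)) = (M + sqrt(7))/(-180 + l + 133*M))
m(67, 40) - 1*(-14206) = (67 + sqrt(7))/(-180 + 40 + 133*67) - 1*(-14206) = (67 + sqrt(7))/(-180 + 40 + 8911) + 14206 = (67 + sqrt(7))/8771 + 14206 = (67/8771 + sqrt(7)/8771) + 14206 = 124600893/8771 + sqrt(7)/8771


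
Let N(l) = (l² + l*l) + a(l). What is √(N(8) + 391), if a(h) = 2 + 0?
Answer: √521 ≈ 22.825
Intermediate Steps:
a(h) = 2
N(l) = 2 + 2*l² (N(l) = (l² + l*l) + 2 = (l² + l²) + 2 = 2*l² + 2 = 2 + 2*l²)
√(N(8) + 391) = √((2 + 2*8²) + 391) = √((2 + 2*64) + 391) = √((2 + 128) + 391) = √(130 + 391) = √521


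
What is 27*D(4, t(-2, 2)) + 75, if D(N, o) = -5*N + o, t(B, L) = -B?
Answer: -411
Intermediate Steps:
D(N, o) = o - 5*N
27*D(4, t(-2, 2)) + 75 = 27*(-1*(-2) - 5*4) + 75 = 27*(2 - 20) + 75 = 27*(-18) + 75 = -486 + 75 = -411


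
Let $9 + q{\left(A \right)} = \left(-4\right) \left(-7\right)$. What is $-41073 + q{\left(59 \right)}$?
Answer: $-41054$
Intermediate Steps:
$q{\left(A \right)} = 19$ ($q{\left(A \right)} = -9 - -28 = -9 + 28 = 19$)
$-41073 + q{\left(59 \right)} = -41073 + 19 = -41054$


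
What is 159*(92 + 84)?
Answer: 27984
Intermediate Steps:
159*(92 + 84) = 159*176 = 27984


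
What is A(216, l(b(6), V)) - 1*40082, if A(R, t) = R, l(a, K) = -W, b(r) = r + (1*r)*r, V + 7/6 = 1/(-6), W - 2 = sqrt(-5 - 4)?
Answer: -39866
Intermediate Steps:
W = 2 + 3*I (W = 2 + sqrt(-5 - 4) = 2 + sqrt(-9) = 2 + 3*I ≈ 2.0 + 3.0*I)
V = -4/3 (V = -7/6 + 1/(-6) = -7/6 - 1/6 = -4/3 ≈ -1.3333)
b(r) = r + r**2 (b(r) = r + r*r = r + r**2)
l(a, K) = -2 - 3*I (l(a, K) = -(2 + 3*I) = -2 - 3*I)
A(216, l(b(6), V)) - 1*40082 = 216 - 1*40082 = 216 - 40082 = -39866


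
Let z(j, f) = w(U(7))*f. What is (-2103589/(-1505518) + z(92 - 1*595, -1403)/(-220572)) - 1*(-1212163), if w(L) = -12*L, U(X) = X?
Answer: 33544121313269485/27672926358 ≈ 1.2122e+6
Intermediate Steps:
z(j, f) = -84*f (z(j, f) = (-12*7)*f = -84*f)
(-2103589/(-1505518) + z(92 - 1*595, -1403)/(-220572)) - 1*(-1212163) = (-2103589/(-1505518) - 84*(-1403)/(-220572)) - 1*(-1212163) = (-2103589*(-1/1505518) + 117852*(-1/220572)) + 1212163 = (2103589/1505518 - 9821/18381) + 1212163 = 23880377131/27672926358 + 1212163 = 33544121313269485/27672926358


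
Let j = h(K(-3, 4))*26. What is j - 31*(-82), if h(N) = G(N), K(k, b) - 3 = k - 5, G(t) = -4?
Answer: 2438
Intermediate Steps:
K(k, b) = -2 + k (K(k, b) = 3 + (k - 5) = 3 + (-5 + k) = -2 + k)
h(N) = -4
j = -104 (j = -4*26 = -104)
j - 31*(-82) = -104 - 31*(-82) = -104 + 2542 = 2438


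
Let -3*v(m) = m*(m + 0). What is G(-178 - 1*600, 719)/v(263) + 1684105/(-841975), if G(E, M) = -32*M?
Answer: -11674275269/11647713755 ≈ -1.0023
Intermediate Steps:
v(m) = -m²/3 (v(m) = -m*(m + 0)/3 = -m*m/3 = -m²/3)
G(-178 - 1*600, 719)/v(263) + 1684105/(-841975) = (-32*719)/((-⅓*263²)) + 1684105/(-841975) = -23008/((-⅓*69169)) + 1684105*(-1/841975) = -23008/(-69169/3) - 336821/168395 = -23008*(-3/69169) - 336821/168395 = 69024/69169 - 336821/168395 = -11674275269/11647713755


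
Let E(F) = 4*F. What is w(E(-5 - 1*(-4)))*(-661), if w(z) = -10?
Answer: 6610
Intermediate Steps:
w(E(-5 - 1*(-4)))*(-661) = -10*(-661) = 6610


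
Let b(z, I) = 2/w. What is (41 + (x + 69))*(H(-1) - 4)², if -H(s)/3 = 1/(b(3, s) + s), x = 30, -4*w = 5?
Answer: 191660/169 ≈ 1134.1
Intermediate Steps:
w = -5/4 (w = -¼*5 = -5/4 ≈ -1.2500)
b(z, I) = -8/5 (b(z, I) = 2/(-5/4) = 2*(-⅘) = -8/5)
H(s) = -3/(-8/5 + s)
(41 + (x + 69))*(H(-1) - 4)² = (41 + (30 + 69))*(-15/(-8 + 5*(-1)) - 4)² = (41 + 99)*(-15/(-8 - 5) - 4)² = 140*(-15/(-13) - 4)² = 140*(-15*(-1/13) - 4)² = 140*(15/13 - 4)² = 140*(-37/13)² = 140*(1369/169) = 191660/169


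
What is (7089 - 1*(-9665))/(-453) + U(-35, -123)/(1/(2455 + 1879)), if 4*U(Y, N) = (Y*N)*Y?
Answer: -147910297933/906 ≈ -1.6326e+8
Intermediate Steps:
U(Y, N) = N*Y²/4 (U(Y, N) = ((Y*N)*Y)/4 = ((N*Y)*Y)/4 = (N*Y²)/4 = N*Y²/4)
(7089 - 1*(-9665))/(-453) + U(-35, -123)/(1/(2455 + 1879)) = (7089 - 1*(-9665))/(-453) + ((¼)*(-123)*(-35)²)/(1/(2455 + 1879)) = (7089 + 9665)*(-1/453) + ((¼)*(-123)*1225)/(1/4334) = 16754*(-1/453) - 150675/(4*1/4334) = -16754/453 - 150675/4*4334 = -16754/453 - 326512725/2 = -147910297933/906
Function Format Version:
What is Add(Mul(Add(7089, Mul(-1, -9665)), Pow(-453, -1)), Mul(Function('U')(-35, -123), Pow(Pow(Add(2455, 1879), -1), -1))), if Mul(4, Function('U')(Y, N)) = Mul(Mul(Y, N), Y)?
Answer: Rational(-147910297933, 906) ≈ -1.6326e+8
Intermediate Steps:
Function('U')(Y, N) = Mul(Rational(1, 4), N, Pow(Y, 2)) (Function('U')(Y, N) = Mul(Rational(1, 4), Mul(Mul(Y, N), Y)) = Mul(Rational(1, 4), Mul(Mul(N, Y), Y)) = Mul(Rational(1, 4), Mul(N, Pow(Y, 2))) = Mul(Rational(1, 4), N, Pow(Y, 2)))
Add(Mul(Add(7089, Mul(-1, -9665)), Pow(-453, -1)), Mul(Function('U')(-35, -123), Pow(Pow(Add(2455, 1879), -1), -1))) = Add(Mul(Add(7089, Mul(-1, -9665)), Pow(-453, -1)), Mul(Mul(Rational(1, 4), -123, Pow(-35, 2)), Pow(Pow(Add(2455, 1879), -1), -1))) = Add(Mul(Add(7089, 9665), Rational(-1, 453)), Mul(Mul(Rational(1, 4), -123, 1225), Pow(Pow(4334, -1), -1))) = Add(Mul(16754, Rational(-1, 453)), Mul(Rational(-150675, 4), Pow(Rational(1, 4334), -1))) = Add(Rational(-16754, 453), Mul(Rational(-150675, 4), 4334)) = Add(Rational(-16754, 453), Rational(-326512725, 2)) = Rational(-147910297933, 906)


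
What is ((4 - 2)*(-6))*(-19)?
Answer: 228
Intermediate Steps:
((4 - 2)*(-6))*(-19) = (2*(-6))*(-19) = -12*(-19) = 228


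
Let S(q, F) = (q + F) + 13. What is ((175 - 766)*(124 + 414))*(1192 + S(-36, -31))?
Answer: -361836204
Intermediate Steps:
S(q, F) = 13 + F + q (S(q, F) = (F + q) + 13 = 13 + F + q)
((175 - 766)*(124 + 414))*(1192 + S(-36, -31)) = ((175 - 766)*(124 + 414))*(1192 + (13 - 31 - 36)) = (-591*538)*(1192 - 54) = -317958*1138 = -361836204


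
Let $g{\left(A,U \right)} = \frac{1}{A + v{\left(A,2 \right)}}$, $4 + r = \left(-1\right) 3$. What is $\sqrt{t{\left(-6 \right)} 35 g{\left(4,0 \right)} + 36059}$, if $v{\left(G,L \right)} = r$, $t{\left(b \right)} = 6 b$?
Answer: $\sqrt{36479} \approx 190.99$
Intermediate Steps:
$r = -7$ ($r = -4 - 3 = -7$)
$v{\left(G,L \right)} = -7$
$g{\left(A,U \right)} = \frac{1}{-7 + A}$ ($g{\left(A,U \right)} = \frac{1}{A - 7} = \frac{1}{-7 + A}$)
$\sqrt{t{\left(-6 \right)} 35 g{\left(4,0 \right)} + 36059} = \sqrt{\frac{6 \left(-6\right) 35}{-7 + 4} + 36059} = \sqrt{\frac{\left(-36\right) 35}{-3} + 36059} = \sqrt{\left(-1260\right) \left(- \frac{1}{3}\right) + 36059} = \sqrt{420 + 36059} = \sqrt{36479}$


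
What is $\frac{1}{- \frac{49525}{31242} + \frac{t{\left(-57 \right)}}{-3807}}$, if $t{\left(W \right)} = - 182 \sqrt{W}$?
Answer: $- \frac{118649868637050}{197835109549693} - \frac{3578245359624 i \sqrt{57}}{197835109549693} \approx -0.59974 - 0.13655 i$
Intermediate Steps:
$\frac{1}{- \frac{49525}{31242} + \frac{t{\left(-57 \right)}}{-3807}} = \frac{1}{- \frac{49525}{31242} + \frac{\left(-182\right) \sqrt{-57}}{-3807}} = \frac{1}{\left(-49525\right) \frac{1}{31242} + - 182 i \sqrt{57} \left(- \frac{1}{3807}\right)} = \frac{1}{- \frac{49525}{31242} + - 182 i \sqrt{57} \left(- \frac{1}{3807}\right)} = \frac{1}{- \frac{49525}{31242} + \frac{182 i \sqrt{57}}{3807}}$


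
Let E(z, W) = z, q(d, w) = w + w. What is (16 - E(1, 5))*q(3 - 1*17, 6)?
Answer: 180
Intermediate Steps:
q(d, w) = 2*w
(16 - E(1, 5))*q(3 - 1*17, 6) = (16 - 1*1)*(2*6) = (16 - 1)*12 = 15*12 = 180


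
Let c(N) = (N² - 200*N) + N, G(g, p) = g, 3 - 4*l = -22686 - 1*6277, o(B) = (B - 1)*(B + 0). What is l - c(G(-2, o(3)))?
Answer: 13679/2 ≈ 6839.5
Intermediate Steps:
o(B) = B*(-1 + B) (o(B) = (-1 + B)*B = B*(-1 + B))
l = 14483/2 (l = ¾ - (-22686 - 1*6277)/4 = ¾ - (-22686 - 6277)/4 = ¾ - ¼*(-28963) = ¾ + 28963/4 = 14483/2 ≈ 7241.5)
c(N) = N² - 199*N
l - c(G(-2, o(3))) = 14483/2 - (-2)*(-199 - 2) = 14483/2 - (-2)*(-201) = 14483/2 - 1*402 = 14483/2 - 402 = 13679/2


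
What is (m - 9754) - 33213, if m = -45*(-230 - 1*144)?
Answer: -26137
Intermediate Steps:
m = 16830 (m = -45*(-230 - 144) = -45*(-374) = 16830)
(m - 9754) - 33213 = (16830 - 9754) - 33213 = 7076 - 33213 = -26137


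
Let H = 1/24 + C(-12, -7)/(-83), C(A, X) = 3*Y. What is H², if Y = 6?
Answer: 121801/3968064 ≈ 0.030695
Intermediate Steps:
C(A, X) = 18 (C(A, X) = 3*6 = 18)
H = -349/1992 (H = 1/24 + 18/(-83) = 1*(1/24) + 18*(-1/83) = 1/24 - 18/83 = -349/1992 ≈ -0.17520)
H² = (-349/1992)² = 121801/3968064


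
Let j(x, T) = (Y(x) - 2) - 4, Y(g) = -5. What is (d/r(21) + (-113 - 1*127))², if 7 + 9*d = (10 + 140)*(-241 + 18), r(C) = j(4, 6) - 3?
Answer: 10349089/15876 ≈ 651.87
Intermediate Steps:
j(x, T) = -11 (j(x, T) = (-5 - 2) - 4 = -7 - 4 = -11)
r(C) = -14 (r(C) = -11 - 3 = -14)
d = -33457/9 (d = -7/9 + ((10 + 140)*(-241 + 18))/9 = -7/9 + (150*(-223))/9 = -7/9 + (⅑)*(-33450) = -7/9 - 11150/3 = -33457/9 ≈ -3717.4)
(d/r(21) + (-113 - 1*127))² = (-33457/9/(-14) + (-113 - 1*127))² = (-33457/9*(-1/14) + (-113 - 127))² = (33457/126 - 240)² = (3217/126)² = 10349089/15876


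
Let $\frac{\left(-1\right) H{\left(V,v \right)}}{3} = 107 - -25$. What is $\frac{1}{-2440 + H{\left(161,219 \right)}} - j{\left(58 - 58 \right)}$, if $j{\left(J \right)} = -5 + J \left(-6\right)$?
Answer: $\frac{14179}{2836} \approx 4.9996$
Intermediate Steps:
$j{\left(J \right)} = -5 - 6 J$
$H{\left(V,v \right)} = -396$ ($H{\left(V,v \right)} = - 3 \left(107 - -25\right) = - 3 \left(107 + 25\right) = \left(-3\right) 132 = -396$)
$\frac{1}{-2440 + H{\left(161,219 \right)}} - j{\left(58 - 58 \right)} = \frac{1}{-2440 - 396} - \left(-5 - 6 \left(58 - 58\right)\right) = \frac{1}{-2836} - \left(-5 - 6 \left(58 - 58\right)\right) = - \frac{1}{2836} - \left(-5 - 0\right) = - \frac{1}{2836} - \left(-5 + 0\right) = - \frac{1}{2836} - -5 = - \frac{1}{2836} + 5 = \frac{14179}{2836}$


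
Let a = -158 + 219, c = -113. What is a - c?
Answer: 174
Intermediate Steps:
a = 61
a - c = 61 - 1*(-113) = 61 + 113 = 174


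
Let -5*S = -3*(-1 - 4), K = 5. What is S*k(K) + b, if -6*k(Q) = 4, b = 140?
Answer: 142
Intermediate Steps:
k(Q) = -⅔ (k(Q) = -⅙*4 = -⅔)
S = -3 (S = -(-3)*(-1 - 4)/5 = -(-3)*(-5)/5 = -⅕*15 = -3)
S*k(K) + b = -3*(-⅔) + 140 = 2 + 140 = 142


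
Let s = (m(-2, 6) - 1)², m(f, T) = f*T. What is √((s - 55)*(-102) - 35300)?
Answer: 4*I*√2933 ≈ 216.63*I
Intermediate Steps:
m(f, T) = T*f
s = 169 (s = (6*(-2) - 1)² = (-12 - 1)² = (-13)² = 169)
√((s - 55)*(-102) - 35300) = √((169 - 55)*(-102) - 35300) = √(114*(-102) - 35300) = √(-11628 - 35300) = √(-46928) = 4*I*√2933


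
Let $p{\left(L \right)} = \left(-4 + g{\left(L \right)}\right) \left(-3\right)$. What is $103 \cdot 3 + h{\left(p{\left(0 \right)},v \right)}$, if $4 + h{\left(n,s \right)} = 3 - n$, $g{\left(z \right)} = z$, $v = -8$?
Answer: $296$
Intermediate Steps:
$p{\left(L \right)} = 12 - 3 L$ ($p{\left(L \right)} = \left(-4 + L\right) \left(-3\right) = 12 - 3 L$)
$h{\left(n,s \right)} = -1 - n$ ($h{\left(n,s \right)} = -4 - \left(-3 + n\right) = -1 - n$)
$103 \cdot 3 + h{\left(p{\left(0 \right)},v \right)} = 103 \cdot 3 - \left(13 + 0\right) = 309 - 13 = 296$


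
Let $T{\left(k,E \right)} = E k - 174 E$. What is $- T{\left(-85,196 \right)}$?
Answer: $50764$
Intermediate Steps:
$T{\left(k,E \right)} = - 174 E + E k$
$- T{\left(-85,196 \right)} = - 196 \left(-174 - 85\right) = - 196 \left(-259\right) = \left(-1\right) \left(-50764\right) = 50764$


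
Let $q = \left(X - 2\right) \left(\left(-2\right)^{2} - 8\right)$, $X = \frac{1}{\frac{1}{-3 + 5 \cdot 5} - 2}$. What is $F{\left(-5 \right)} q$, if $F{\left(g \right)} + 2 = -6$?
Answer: $- \frac{3456}{43} \approx -80.372$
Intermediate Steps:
$F{\left(g \right)} = -8$ ($F{\left(g \right)} = -2 - 6 = -8$)
$X = - \frac{22}{43}$ ($X = \frac{1}{\frac{1}{-3 + 25} + \left(-4 + 2\right)} = \frac{1}{\frac{1}{22} - 2} = \frac{1}{- \frac{43}{22}} = - \frac{22}{43} \approx -0.51163$)
$q = \frac{432}{43}$ ($q = \left(- \frac{22}{43} - 2\right) \left(\left(-2\right)^{2} - 8\right) = - \frac{108 \left(4 - 8\right)}{43} = \left(- \frac{108}{43}\right) \left(-4\right) = \frac{432}{43} \approx 10.047$)
$F{\left(-5 \right)} q = \left(-8\right) \frac{432}{43} = - \frac{3456}{43}$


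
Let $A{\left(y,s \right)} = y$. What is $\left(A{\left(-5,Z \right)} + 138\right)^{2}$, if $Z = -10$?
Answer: $17689$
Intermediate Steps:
$\left(A{\left(-5,Z \right)} + 138\right)^{2} = \left(-5 + 138\right)^{2} = 133^{2} = 17689$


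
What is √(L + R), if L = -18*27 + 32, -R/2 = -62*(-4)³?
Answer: I*√8390 ≈ 91.597*I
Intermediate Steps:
R = -7936 (R = -(-124)*(-4)³ = -(-124)*(-64) = -2*3968 = -7936)
L = -454 (L = -486 + 32 = -454)
√(L + R) = √(-454 - 7936) = √(-8390) = I*√8390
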